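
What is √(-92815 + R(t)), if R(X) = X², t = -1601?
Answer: √2470386 ≈ 1571.7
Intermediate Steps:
√(-92815 + R(t)) = √(-92815 + (-1601)²) = √(-92815 + 2563201) = √2470386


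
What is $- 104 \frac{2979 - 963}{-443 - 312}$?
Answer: $\frac{209664}{755} \approx 277.7$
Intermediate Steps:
$- 104 \frac{2979 - 963}{-443 - 312} = - 104 \frac{2016}{-443 - 312} = - 104 \frac{2016}{-755} = - 104 \cdot 2016 \left(- \frac{1}{755}\right) = \left(-104\right) \left(- \frac{2016}{755}\right) = \frac{209664}{755}$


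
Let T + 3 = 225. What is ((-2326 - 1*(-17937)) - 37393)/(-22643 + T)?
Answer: 21782/22421 ≈ 0.97150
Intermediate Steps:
T = 222 (T = -3 + 225 = 222)
((-2326 - 1*(-17937)) - 37393)/(-22643 + T) = ((-2326 - 1*(-17937)) - 37393)/(-22643 + 222) = ((-2326 + 17937) - 37393)/(-22421) = (15611 - 37393)*(-1/22421) = -21782*(-1/22421) = 21782/22421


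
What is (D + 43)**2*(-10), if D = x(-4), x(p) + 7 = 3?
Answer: -15210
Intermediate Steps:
x(p) = -4 (x(p) = -7 + 3 = -4)
D = -4
(D + 43)**2*(-10) = (-4 + 43)**2*(-10) = 39**2*(-10) = 1521*(-10) = -15210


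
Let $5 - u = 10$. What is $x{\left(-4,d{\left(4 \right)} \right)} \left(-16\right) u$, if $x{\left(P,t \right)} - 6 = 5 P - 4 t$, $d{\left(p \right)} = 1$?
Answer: $-1440$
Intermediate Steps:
$u = -5$ ($u = 5 - 10 = -5$)
$x{\left(P,t \right)} = 6 - 4 t + 5 P$ ($x{\left(P,t \right)} = 6 + \left(5 P - 4 t\right) = 6 + \left(- 4 t + 5 P\right) = 6 - 4 t + 5 P$)
$x{\left(-4,d{\left(4 \right)} \right)} \left(-16\right) u = \left(6 - 4 + 5 \left(-4\right)\right) \left(-16\right) \left(-5\right) = \left(6 - 4 - 20\right) \left(-16\right) \left(-5\right) = \left(-18\right) \left(-16\right) \left(-5\right) = 288 \left(-5\right) = -1440$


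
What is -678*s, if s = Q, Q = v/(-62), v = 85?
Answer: 28815/31 ≈ 929.52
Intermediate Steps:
Q = -85/62 (Q = 85/(-62) = 85*(-1/62) = -85/62 ≈ -1.3710)
s = -85/62 ≈ -1.3710
-678*s = -678*(-85/62) = 28815/31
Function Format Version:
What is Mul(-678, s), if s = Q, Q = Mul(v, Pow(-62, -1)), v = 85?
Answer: Rational(28815, 31) ≈ 929.52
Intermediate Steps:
Q = Rational(-85, 62) (Q = Mul(85, Pow(-62, -1)) = Mul(85, Rational(-1, 62)) = Rational(-85, 62) ≈ -1.3710)
s = Rational(-85, 62) ≈ -1.3710
Mul(-678, s) = Mul(-678, Rational(-85, 62)) = Rational(28815, 31)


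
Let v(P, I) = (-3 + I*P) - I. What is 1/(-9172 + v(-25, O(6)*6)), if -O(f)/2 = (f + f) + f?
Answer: -1/3559 ≈ -0.00028098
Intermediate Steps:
O(f) = -6*f (O(f) = -2*((f + f) + f) = -2*(2*f + f) = -6*f)
v(P, I) = -3 - I + I*P
1/(-9172 + v(-25, O(6)*6)) = 1/(-9172 + (-3 - (-6*6)*6 + (-6*6*6)*(-25))) = 1/(-9172 + (-3 - (-36)*6 - 36*6*(-25))) = 1/(-9172 + (-3 - 1*(-216) - 216*(-25))) = 1/(-9172 + (-3 + 216 + 5400)) = 1/(-9172 + 5613) = 1/(-3559) = -1/3559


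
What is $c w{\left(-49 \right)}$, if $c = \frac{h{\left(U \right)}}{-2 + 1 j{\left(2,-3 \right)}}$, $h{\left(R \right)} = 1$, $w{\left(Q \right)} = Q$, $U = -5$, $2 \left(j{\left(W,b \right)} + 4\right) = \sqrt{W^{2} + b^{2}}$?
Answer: $\frac{1176}{131} + \frac{98 \sqrt{13}}{131} \approx 11.674$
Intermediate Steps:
$j{\left(W,b \right)} = -4 + \frac{\sqrt{W^{2} + b^{2}}}{2}$
$c = \frac{1}{-6 + \frac{\sqrt{13}}{2}}$ ($c = 1 \frac{1}{-2 + 1 \left(-4 + \frac{\sqrt{2^{2} + \left(-3\right)^{2}}}{2}\right)} = 1 \frac{1}{-2 + 1 \left(-4 + \frac{\sqrt{4 + 9}}{2}\right)} = 1 \frac{1}{-2 + 1 \left(-4 + \frac{\sqrt{13}}{2}\right)} = 1 \frac{1}{-2 - \left(4 - \frac{\sqrt{13}}{2}\right)} = 1 \frac{1}{-6 + \frac{\sqrt{13}}{2}} = \frac{1}{-6 + \frac{\sqrt{13}}{2}} \approx -0.23825$)
$c w{\left(-49 \right)} = \left(- \frac{24}{131} - \frac{2 \sqrt{13}}{131}\right) \left(-49\right) = \frac{1176}{131} + \frac{98 \sqrt{13}}{131}$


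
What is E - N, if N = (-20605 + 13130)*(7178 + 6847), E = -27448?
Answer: 104809427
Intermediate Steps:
N = -104836875 (N = -7475*14025 = -104836875)
E - N = -27448 - 1*(-104836875) = -27448 + 104836875 = 104809427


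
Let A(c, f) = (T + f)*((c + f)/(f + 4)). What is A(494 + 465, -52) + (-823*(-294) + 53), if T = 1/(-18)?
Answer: 209950819/864 ≈ 2.4300e+5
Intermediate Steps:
T = -1/18 ≈ -0.055556
A(c, f) = (-1/18 + f)*(c + f)/(4 + f) (A(c, f) = (-1/18 + f)*((c + f)/(f + 4)) = (-1/18 + f)*((c + f)/(4 + f)) = (-1/18 + f)*(c + f)/(4 + f))
A(494 + 465, -52) + (-823*(-294) + 53) = ((-52)² - (494 + 465)/18 - 1/18*(-52) + (494 + 465)*(-52))/(4 - 52) + (-823*(-294) + 53) = (2704 - 1/18*959 + 26/9 + 959*(-52))/(-48) + (241962 + 53) = -(2704 - 959/18 + 26/9 - 49868)/48 + 242015 = -1/48*(-849859/18) + 242015 = 849859/864 + 242015 = 209950819/864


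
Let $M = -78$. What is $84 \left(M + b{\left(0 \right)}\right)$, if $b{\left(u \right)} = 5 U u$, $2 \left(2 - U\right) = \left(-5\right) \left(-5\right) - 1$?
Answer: $-6552$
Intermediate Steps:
$U = -10$ ($U = 2 - \frac{\left(-5\right) \left(-5\right) - 1}{2} = 2 - \frac{25 - 1}{2} = 2 - 12 = -10$)
$b{\left(u \right)} = - 50 u$ ($b{\left(u \right)} = 5 \left(-10\right) u = - 50 u$)
$84 \left(M + b{\left(0 \right)}\right) = 84 \left(-78 - 0\right) = 84 \left(-78 + 0\right) = 84 \left(-78\right) = -6552$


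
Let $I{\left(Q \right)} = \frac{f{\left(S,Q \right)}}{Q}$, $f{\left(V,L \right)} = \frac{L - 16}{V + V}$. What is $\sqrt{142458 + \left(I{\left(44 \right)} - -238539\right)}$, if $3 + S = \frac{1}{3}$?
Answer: $\frac{\sqrt{737609961}}{44} \approx 617.25$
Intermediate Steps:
$S = - \frac{8}{3}$ ($S = -3 + \frac{1}{3} = - \frac{8}{3} \approx -2.6667$)
$f{\left(V,L \right)} = \frac{-16 + L}{2 V}$
$I{\left(Q \right)} = \frac{3 - \frac{3 Q}{16}}{Q}$ ($I{\left(Q \right)} = \frac{\frac{1}{2} \frac{1}{- \frac{8}{3}} \left(-16 + Q\right)}{Q} = \frac{\frac{1}{2} \left(- \frac{3}{8}\right) \left(-16 + Q\right)}{Q} = \frac{3 - \frac{3 Q}{16}}{Q}$)
$\sqrt{142458 + \left(I{\left(44 \right)} - -238539\right)} = \sqrt{142458 - \left(- \frac{3816621}{16} - \frac{3}{44}\right)} = \sqrt{142458 + \left(\left(- \frac{3}{16} + 3 \cdot \frac{1}{44}\right) + 238539\right)} = \sqrt{142458 + \left(\left(- \frac{3}{16} + \frac{3}{44}\right) + 238539\right)} = \sqrt{142458 + \left(- \frac{21}{176} + 238539\right)} = \sqrt{142458 + \frac{41982843}{176}} = \sqrt{\frac{67055451}{176}} = \frac{\sqrt{737609961}}{44}$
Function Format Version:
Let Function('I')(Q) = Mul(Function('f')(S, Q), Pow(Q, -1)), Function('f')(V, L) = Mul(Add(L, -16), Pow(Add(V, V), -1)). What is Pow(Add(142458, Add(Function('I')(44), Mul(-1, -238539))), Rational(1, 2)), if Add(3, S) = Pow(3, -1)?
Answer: Mul(Rational(1, 44), Pow(737609961, Rational(1, 2))) ≈ 617.25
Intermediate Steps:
S = Rational(-8, 3) (S = Add(-3, Pow(3, -1)) = Add(-3, Rational(1, 3)) = Rational(-8, 3) ≈ -2.6667)
Function('f')(V, L) = Mul(Rational(1, 2), Pow(V, -1), Add(-16, L)) (Function('f')(V, L) = Mul(Add(-16, L), Pow(Mul(2, V), -1)) = Mul(Add(-16, L), Mul(Rational(1, 2), Pow(V, -1))) = Mul(Rational(1, 2), Pow(V, -1), Add(-16, L)))
Function('I')(Q) = Mul(Pow(Q, -1), Add(3, Mul(Rational(-3, 16), Q))) (Function('I')(Q) = Mul(Mul(Rational(1, 2), Pow(Rational(-8, 3), -1), Add(-16, Q)), Pow(Q, -1)) = Mul(Mul(Rational(1, 2), Rational(-3, 8), Add(-16, Q)), Pow(Q, -1)) = Mul(Add(3, Mul(Rational(-3, 16), Q)), Pow(Q, -1)) = Mul(Pow(Q, -1), Add(3, Mul(Rational(-3, 16), Q))))
Pow(Add(142458, Add(Function('I')(44), Mul(-1, -238539))), Rational(1, 2)) = Pow(Add(142458, Add(Add(Rational(-3, 16), Mul(3, Pow(44, -1))), Mul(-1, -238539))), Rational(1, 2)) = Pow(Add(142458, Add(Add(Rational(-3, 16), Mul(3, Rational(1, 44))), 238539)), Rational(1, 2)) = Pow(Add(142458, Add(Add(Rational(-3, 16), Rational(3, 44)), 238539)), Rational(1, 2)) = Pow(Add(142458, Add(Rational(-21, 176), 238539)), Rational(1, 2)) = Pow(Add(142458, Rational(41982843, 176)), Rational(1, 2)) = Pow(Rational(67055451, 176), Rational(1, 2)) = Mul(Rational(1, 44), Pow(737609961, Rational(1, 2)))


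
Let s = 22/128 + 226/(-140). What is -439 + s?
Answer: -986591/2240 ≈ -440.44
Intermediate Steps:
s = -3231/2240 (s = 22*(1/128) + 226*(-1/140) = 11/64 - 113/70 = -3231/2240 ≈ -1.4424)
-439 + s = -439 - 3231/2240 = -986591/2240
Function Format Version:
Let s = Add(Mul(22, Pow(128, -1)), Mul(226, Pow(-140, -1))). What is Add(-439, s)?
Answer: Rational(-986591, 2240) ≈ -440.44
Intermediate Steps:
s = Rational(-3231, 2240) (s = Add(Mul(22, Rational(1, 128)), Mul(226, Rational(-1, 140))) = Add(Rational(11, 64), Rational(-113, 70)) = Rational(-3231, 2240) ≈ -1.4424)
Add(-439, s) = Add(-439, Rational(-3231, 2240)) = Rational(-986591, 2240)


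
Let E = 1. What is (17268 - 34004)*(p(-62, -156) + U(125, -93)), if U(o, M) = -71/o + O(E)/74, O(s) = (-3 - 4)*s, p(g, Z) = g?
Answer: 4850335472/4625 ≈ 1.0487e+6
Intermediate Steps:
O(s) = -7*s
U(o, M) = -7/74 - 71/o (U(o, M) = -71/o - 7*1/74 = -71/o - 7/74 = -7/74 - 71/o)
(17268 - 34004)*(p(-62, -156) + U(125, -93)) = (17268 - 34004)*(-62 + (-7/74 - 71/125)) = -16736*(-62 + (-7/74 - 71*1/125)) = -16736*(-62 + (-7/74 - 71/125)) = -16736*(-62 - 6129/9250) = -16736*(-579629/9250) = 4850335472/4625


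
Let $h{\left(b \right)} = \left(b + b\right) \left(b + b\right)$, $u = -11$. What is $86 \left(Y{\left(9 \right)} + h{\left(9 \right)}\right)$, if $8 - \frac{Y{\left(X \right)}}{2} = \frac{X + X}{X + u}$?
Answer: $30788$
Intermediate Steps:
$h{\left(b \right)} = 4 b^{2}$ ($h{\left(b \right)} = 2 b 2 b = 4 b^{2}$)
$Y{\left(X \right)} = 16 - \frac{4 X}{-11 + X}$ ($Y{\left(X \right)} = 16 - 2 \frac{X + X}{X - 11} = 16 - 2 \frac{2 X}{-11 + X} = 16 - \frac{4 X}{-11 + X}$)
$86 \left(Y{\left(9 \right)} + h{\left(9 \right)}\right) = 86 \left(\frac{4 \left(-44 + 3 \cdot 9\right)}{-11 + 9} + 4 \cdot 9^{2}\right) = 86 \left(\frac{4 \left(-44 + 27\right)}{-2} + 4 \cdot 81\right) = 86 \left(4 \left(- \frac{1}{2}\right) \left(-17\right) + 324\right) = 86 \left(34 + 324\right) = 86 \cdot 358 = 30788$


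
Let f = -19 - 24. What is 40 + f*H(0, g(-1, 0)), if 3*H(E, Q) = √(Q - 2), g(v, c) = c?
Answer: 40 - 43*I*√2/3 ≈ 40.0 - 20.27*I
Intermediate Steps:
H(E, Q) = √(-2 + Q)/3 (H(E, Q) = √(Q - 2)/3 = √(-2 + Q)/3)
f = -43
40 + f*H(0, g(-1, 0)) = 40 - 43*√(-2 + 0)/3 = 40 - 43*√(-2)/3 = 40 - 43*I*√2/3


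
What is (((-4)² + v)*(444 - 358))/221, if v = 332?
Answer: 29928/221 ≈ 135.42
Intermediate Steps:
(((-4)² + v)*(444 - 358))/221 = (((-4)² + 332)*(444 - 358))/221 = ((16 + 332)*86)*(1/221) = (348*86)*(1/221) = 29928*(1/221) = 29928/221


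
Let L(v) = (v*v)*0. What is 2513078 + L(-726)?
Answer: 2513078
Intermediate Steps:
L(v) = 0 (L(v) = v²*0 = 0)
2513078 + L(-726) = 2513078 + 0 = 2513078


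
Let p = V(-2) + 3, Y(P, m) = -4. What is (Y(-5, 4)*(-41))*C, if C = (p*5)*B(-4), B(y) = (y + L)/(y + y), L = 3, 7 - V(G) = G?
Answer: 1230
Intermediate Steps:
V(G) = 7 - G
p = 12 (p = (7 - 1*(-2)) + 3 = (7 + 2) + 3 = 9 + 3 = 12)
B(y) = (3 + y)/(2*y) (B(y) = (y + 3)/(y + y) = (3 + y)/((2*y)) = (3 + y)*(1/(2*y)) = (3 + y)/(2*y))
C = 15/2 (C = (12*5)*((1/2)*(3 - 4)/(-4)) = 60*((1/2)*(-1/4)*(-1)) = 60*(1/8) = 15/2 ≈ 7.5000)
(Y(-5, 4)*(-41))*C = -4*(-41)*(15/2) = 164*(15/2) = 1230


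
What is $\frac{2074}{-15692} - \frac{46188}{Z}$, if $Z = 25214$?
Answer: $- \frac{194268983}{98914522} \approx -1.964$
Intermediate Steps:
$\frac{2074}{-15692} - \frac{46188}{Z} = \frac{2074}{-15692} - \frac{46188}{25214} = 2074 \left(- \frac{1}{15692}\right) - \frac{23094}{12607} = - \frac{1037}{7846} - \frac{23094}{12607} = - \frac{194268983}{98914522}$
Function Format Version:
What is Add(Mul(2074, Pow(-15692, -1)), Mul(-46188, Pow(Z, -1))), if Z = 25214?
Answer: Rational(-194268983, 98914522) ≈ -1.9640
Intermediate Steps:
Add(Mul(2074, Pow(-15692, -1)), Mul(-46188, Pow(Z, -1))) = Add(Mul(2074, Pow(-15692, -1)), Mul(-46188, Pow(25214, -1))) = Add(Mul(2074, Rational(-1, 15692)), Mul(-46188, Rational(1, 25214))) = Add(Rational(-1037, 7846), Rational(-23094, 12607)) = Rational(-194268983, 98914522)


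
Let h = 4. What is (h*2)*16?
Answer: 128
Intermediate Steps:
(h*2)*16 = (4*2)*16 = 8*16 = 128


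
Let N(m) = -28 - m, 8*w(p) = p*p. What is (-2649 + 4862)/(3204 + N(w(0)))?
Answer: 2213/3176 ≈ 0.69679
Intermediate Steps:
w(p) = p**2/8 (w(p) = (p*p)/8 = p**2/8)
(-2649 + 4862)/(3204 + N(w(0))) = (-2649 + 4862)/(3204 + (-28 - 0**2/8)) = 2213/(3204 + (-28 - 0/8)) = 2213/(3204 + (-28 - 1*0)) = 2213/(3204 + (-28 + 0)) = 2213/(3204 - 28) = 2213/3176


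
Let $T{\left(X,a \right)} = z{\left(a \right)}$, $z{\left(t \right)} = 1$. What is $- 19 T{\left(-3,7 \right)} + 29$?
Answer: $10$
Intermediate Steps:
$T{\left(X,a \right)} = 1$
$- 19 T{\left(-3,7 \right)} + 29 = \left(-19\right) 1 + 29 = -19 + 29 = 10$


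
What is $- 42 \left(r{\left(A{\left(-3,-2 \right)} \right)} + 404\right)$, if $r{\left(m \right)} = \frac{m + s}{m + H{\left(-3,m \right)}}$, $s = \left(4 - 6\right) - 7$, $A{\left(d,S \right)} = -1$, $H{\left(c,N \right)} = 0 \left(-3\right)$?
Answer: $-17388$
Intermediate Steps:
$H{\left(c,N \right)} = 0$
$s = -9$ ($s = \left(4 - 6\right) - 7 = -2 - 7 = -9$)
$r{\left(m \right)} = \frac{-9 + m}{m}$ ($r{\left(m \right)} = \frac{m - 9}{m + 0} = \frac{-9 + m}{m}$)
$- 42 \left(r{\left(A{\left(-3,-2 \right)} \right)} + 404\right) = - 42 \left(\frac{-9 - 1}{-1} + 404\right) = - 42 \left(\left(-1\right) \left(-10\right) + 404\right) = - 42 \left(10 + 404\right) = \left(-42\right) 414 = -17388$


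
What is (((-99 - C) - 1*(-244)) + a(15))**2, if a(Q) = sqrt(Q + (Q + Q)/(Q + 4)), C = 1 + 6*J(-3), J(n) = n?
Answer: 498951/19 + 972*sqrt(665)/19 ≈ 27580.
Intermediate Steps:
C = -17 (C = 1 + 6*(-3) = 1 - 18 = -17)
a(Q) = sqrt(Q + 2*Q/(4 + Q)) (a(Q) = sqrt(Q + (2*Q)/(4 + Q)) = sqrt(Q + 2*Q/(4 + Q)))
(((-99 - C) - 1*(-244)) + a(15))**2 = (((-99 - 1*(-17)) - 1*(-244)) + sqrt(15*(6 + 15)/(4 + 15)))**2 = (((-99 + 17) + 244) + sqrt(15*21/19))**2 = ((-82 + 244) + sqrt(15*(1/19)*21))**2 = (162 + sqrt(315/19))**2 = (162 + 3*sqrt(665)/19)**2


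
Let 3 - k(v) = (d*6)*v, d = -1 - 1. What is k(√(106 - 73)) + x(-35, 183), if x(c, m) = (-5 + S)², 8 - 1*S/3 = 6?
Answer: 4 + 12*√33 ≈ 72.935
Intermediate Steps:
S = 6 (S = 24 - 3*6 = 24 - 18 = 6)
x(c, m) = 1 (x(c, m) = (-5 + 6)² = 1² = 1)
d = -2
k(v) = 3 + 12*v (k(v) = 3 - (-2*6)*v = 3 - (-12)*v = 3 + 12*v)
k(√(106 - 73)) + x(-35, 183) = (3 + 12*√(106 - 73)) + 1 = (3 + 12*√33) + 1 = 4 + 12*√33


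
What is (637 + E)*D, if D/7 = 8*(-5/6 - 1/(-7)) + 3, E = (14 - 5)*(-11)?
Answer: -28514/3 ≈ -9504.7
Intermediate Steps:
E = -99 (E = 9*(-11) = -99)
D = -53/3 (D = 7*(8*(-5/6 - 1/(-7)) + 3) = 7*(8*(-5*⅙ - 1*(-⅐)) + 3) = 7*(8*(-⅚ + ⅐) + 3) = 7*(8*(-29/42) + 3) = 7*(-116/21 + 3) = 7*(-53/21) = -53/3 ≈ -17.667)
(637 + E)*D = (637 - 99)*(-53/3) = 538*(-53/3) = -28514/3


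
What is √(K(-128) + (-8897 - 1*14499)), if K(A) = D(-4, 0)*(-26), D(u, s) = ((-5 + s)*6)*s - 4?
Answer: 6*I*√647 ≈ 152.62*I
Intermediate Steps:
D(u, s) = -4 + s*(-30 + 6*s) (D(u, s) = (-30 + 6*s)*s - 4 = s*(-30 + 6*s) - 4 = -4 + s*(-30 + 6*s))
K(A) = 104 (K(A) = (-4 - 30*0 + 6*0²)*(-26) = (-4 + 0 + 6*0)*(-26) = (-4 + 0 + 0)*(-26) = -4*(-26) = 104)
√(K(-128) + (-8897 - 1*14499)) = √(104 + (-8897 - 1*14499)) = √(104 + (-8897 - 14499)) = √(104 - 23396) = √(-23292) = 6*I*√647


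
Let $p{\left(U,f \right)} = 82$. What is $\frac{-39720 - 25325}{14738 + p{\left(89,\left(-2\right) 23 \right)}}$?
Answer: $- \frac{13009}{2964} \approx -4.389$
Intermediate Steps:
$\frac{-39720 - 25325}{14738 + p{\left(89,\left(-2\right) 23 \right)}} = \frac{-39720 - 25325}{14738 + 82} = - \frac{65045}{14820} = \left(-65045\right) \frac{1}{14820} = - \frac{13009}{2964}$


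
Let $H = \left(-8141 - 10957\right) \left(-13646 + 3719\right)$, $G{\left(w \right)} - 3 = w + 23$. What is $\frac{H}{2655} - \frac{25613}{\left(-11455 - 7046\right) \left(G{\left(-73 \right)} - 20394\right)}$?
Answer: $\frac{1138053561918517}{15937541085} \approx 71407.0$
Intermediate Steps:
$G{\left(w \right)} = 26 + w$ ($G{\left(w \right)} = 3 + \left(w + 23\right) = 3 + \left(23 + w\right) = 26 + w$)
$H = 189585846$ ($H = \left(-19098\right) \left(-9927\right) = 189585846$)
$\frac{H}{2655} - \frac{25613}{\left(-11455 - 7046\right) \left(G{\left(-73 \right)} - 20394\right)} = \frac{189585846}{2655} - \frac{25613}{\left(-11455 - 7046\right) \left(\left(26 - 73\right) - 20394\right)} = 189585846 \cdot \frac{1}{2655} - \frac{25613}{\left(-18501\right) \left(-47 - 20394\right)} = \frac{21065094}{295} - \frac{25613}{\left(-18501\right) \left(-20441\right)} = \frac{21065094}{295} - \frac{25613}{378178941} = \frac{21065094}{295} - \frac{3659}{54025563} = \frac{1138053561918517}{15937541085}$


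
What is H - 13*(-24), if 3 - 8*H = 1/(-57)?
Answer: 35611/114 ≈ 312.38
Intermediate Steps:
H = 43/114 (H = 3/8 - ⅛/(-57) = 3/8 - ⅛*(-1/57) = 3/8 + 1/456 = 43/114 ≈ 0.37719)
H - 13*(-24) = 43/114 - 13*(-24) = 43/114 + 312 = 35611/114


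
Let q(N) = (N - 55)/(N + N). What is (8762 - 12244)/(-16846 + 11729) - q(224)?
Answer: 14187/46784 ≈ 0.30324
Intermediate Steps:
q(N) = (-55 + N)/(2*N) (q(N) = (-55 + N)/((2*N)) = (-55 + N)*(1/(2*N)) = (-55 + N)/(2*N))
(8762 - 12244)/(-16846 + 11729) - q(224) = (8762 - 12244)/(-16846 + 11729) - (-55 + 224)/(2*224) = -3482/(-5117) - 169/(2*224) = -3482*(-1/5117) - 1*169/448 = 3482/5117 - 169/448 = 14187/46784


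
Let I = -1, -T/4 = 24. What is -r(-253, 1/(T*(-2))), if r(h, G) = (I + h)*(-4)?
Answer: -1016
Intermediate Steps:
T = -96 (T = -4*24 = -96)
r(h, G) = 4 - 4*h (r(h, G) = (-1 + h)*(-4) = 4 - 4*h)
-r(-253, 1/(T*(-2))) = -(4 - 4*(-253)) = -(4 + 1012) = -1*1016 = -1016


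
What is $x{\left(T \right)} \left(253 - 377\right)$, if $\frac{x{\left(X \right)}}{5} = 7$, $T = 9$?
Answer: $-4340$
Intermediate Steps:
$x{\left(X \right)} = 35$ ($x{\left(X \right)} = 5 \cdot 7 = 35$)
$x{\left(T \right)} \left(253 - 377\right) = 35 \left(253 - 377\right) = 35 \left(-124\right) = -4340$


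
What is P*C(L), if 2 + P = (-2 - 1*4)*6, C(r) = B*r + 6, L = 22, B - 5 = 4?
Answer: -7752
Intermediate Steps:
B = 9 (B = 5 + 4 = 9)
C(r) = 6 + 9*r (C(r) = 9*r + 6 = 6 + 9*r)
P = -38 (P = -2 + (-2 - 1*4)*6 = -2 + (-2 - 4)*6 = -2 - 6*6 = -2 - 36 = -38)
P*C(L) = -38*(6 + 9*22) = -38*(6 + 198) = -38*204 = -7752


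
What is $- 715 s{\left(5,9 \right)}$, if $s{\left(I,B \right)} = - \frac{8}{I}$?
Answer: $1144$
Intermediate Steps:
$- 715 s{\left(5,9 \right)} = - 715 \left(- \frac{8}{5}\right) = - 715 \left(\left(-8\right) \frac{1}{5}\right) = \left(-715\right) \left(- \frac{8}{5}\right) = 1144$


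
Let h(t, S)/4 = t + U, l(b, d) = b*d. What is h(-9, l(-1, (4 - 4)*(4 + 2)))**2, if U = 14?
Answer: 400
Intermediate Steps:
h(t, S) = 56 + 4*t (h(t, S) = 4*(t + 14) = 4*(14 + t) = 56 + 4*t)
h(-9, l(-1, (4 - 4)*(4 + 2)))**2 = (56 + 4*(-9))**2 = (56 - 36)**2 = 20**2 = 400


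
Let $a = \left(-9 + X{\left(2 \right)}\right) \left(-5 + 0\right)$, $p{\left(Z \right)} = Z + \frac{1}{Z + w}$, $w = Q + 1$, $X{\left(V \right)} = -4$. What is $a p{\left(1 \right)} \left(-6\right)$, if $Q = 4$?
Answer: $-455$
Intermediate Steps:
$w = 5$ ($w = 4 + 1 = 5$)
$p{\left(Z \right)} = Z + \frac{1}{5 + Z}$ ($p{\left(Z \right)} = Z + \frac{1}{Z + 5} = Z + \frac{1}{5 + Z}$)
$a = 65$ ($a = \left(-9 - 4\right) \left(-5 + 0\right) = \left(-13\right) \left(-5\right) = 65$)
$a p{\left(1 \right)} \left(-6\right) = 65 \frac{1 + 1^{2} + 5 \cdot 1}{5 + 1} \left(-6\right) = 65 \frac{1 + 1 + 5}{6} \left(-6\right) = 65 \cdot \frac{1}{6} \cdot 7 \left(-6\right) = 65 \cdot \frac{7}{6} \left(-6\right) = \frac{455}{6} \left(-6\right) = -455$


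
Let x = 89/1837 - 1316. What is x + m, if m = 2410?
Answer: 2009767/1837 ≈ 1094.0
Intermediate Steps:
x = -2417403/1837 (x = 89*(1/1837) - 1316 = 89/1837 - 1316 = -2417403/1837 ≈ -1316.0)
x + m = -2417403/1837 + 2410 = 2009767/1837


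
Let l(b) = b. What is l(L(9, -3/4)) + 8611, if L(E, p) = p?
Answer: 34441/4 ≈ 8610.3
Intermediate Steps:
l(L(9, -3/4)) + 8611 = -3/4 + 8611 = -3*¼ + 8611 = -¾ + 8611 = 34441/4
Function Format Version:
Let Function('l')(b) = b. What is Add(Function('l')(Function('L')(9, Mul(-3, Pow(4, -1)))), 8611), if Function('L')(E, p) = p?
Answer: Rational(34441, 4) ≈ 8610.3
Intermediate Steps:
Add(Function('l')(Function('L')(9, Mul(-3, Pow(4, -1)))), 8611) = Add(Mul(-3, Pow(4, -1)), 8611) = Add(Mul(-3, Rational(1, 4)), 8611) = Add(Rational(-3, 4), 8611) = Rational(34441, 4)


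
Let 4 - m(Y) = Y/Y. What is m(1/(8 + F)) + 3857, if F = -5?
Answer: 3860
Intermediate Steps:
m(Y) = 3 (m(Y) = 4 - Y/Y = 4 - 1*1 = 4 - 1 = 3)
m(1/(8 + F)) + 3857 = 3 + 3857 = 3860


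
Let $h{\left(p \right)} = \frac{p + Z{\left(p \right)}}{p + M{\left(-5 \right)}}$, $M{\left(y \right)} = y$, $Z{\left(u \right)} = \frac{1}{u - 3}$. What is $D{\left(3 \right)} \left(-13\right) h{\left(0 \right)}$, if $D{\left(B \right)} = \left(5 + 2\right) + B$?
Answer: $- \frac{26}{3} \approx -8.6667$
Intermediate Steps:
$Z{\left(u \right)} = \frac{1}{-3 + u}$
$D{\left(B \right)} = 7 + B$
$h{\left(p \right)} = \frac{p + \frac{1}{-3 + p}}{-5 + p}$ ($h{\left(p \right)} = \frac{p + \frac{1}{-3 + p}}{p - 5} = \frac{p + \frac{1}{-3 + p}}{-5 + p}$)
$D{\left(3 \right)} \left(-13\right) h{\left(0 \right)} = \left(7 + 3\right) \left(-13\right) \frac{1 + 0 \left(-3 + 0\right)}{\left(-5 + 0\right) \left(-3 + 0\right)} = 10 \left(-13\right) \frac{1 + 0 \left(-3\right)}{\left(-5\right) \left(-3\right)} = - 130 \left(\left(- \frac{1}{5}\right) \left(- \frac{1}{3}\right) \left(1 + 0\right)\right) = - 130 \left(\left(- \frac{1}{5}\right) \left(- \frac{1}{3}\right) 1\right) = \left(-130\right) \frac{1}{15} = - \frac{26}{3}$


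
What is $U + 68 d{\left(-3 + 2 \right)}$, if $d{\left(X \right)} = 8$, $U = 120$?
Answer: $664$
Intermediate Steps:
$U + 68 d{\left(-3 + 2 \right)} = 120 + 68 \cdot 8 = 120 + 544 = 664$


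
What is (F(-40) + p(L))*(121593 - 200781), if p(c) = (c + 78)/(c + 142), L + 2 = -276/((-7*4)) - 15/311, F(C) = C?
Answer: 509121587076/163067 ≈ 3.1222e+6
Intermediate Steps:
L = 17000/2177 (L = -2 + (-276/((-7*4)) - 15/311) = -2 + (-276/(-28) - 15*1/311) = -2 + (-276*(-1/28) - 15/311) = -2 + (69/7 - 15/311) = -2 + 21354/2177 = 17000/2177 ≈ 7.8089)
p(c) = (78 + c)/(142 + c)
(F(-40) + p(L))*(121593 - 200781) = (-40 + (78 + 17000/2177)/(142 + 17000/2177))*(121593 - 200781) = (-40 + (186806/2177)/(326134/2177))*(-79188) = (-40 + (2177/326134)*(186806/2177))*(-79188) = (-40 + 93403/163067)*(-79188) = -6429277/163067*(-79188) = 509121587076/163067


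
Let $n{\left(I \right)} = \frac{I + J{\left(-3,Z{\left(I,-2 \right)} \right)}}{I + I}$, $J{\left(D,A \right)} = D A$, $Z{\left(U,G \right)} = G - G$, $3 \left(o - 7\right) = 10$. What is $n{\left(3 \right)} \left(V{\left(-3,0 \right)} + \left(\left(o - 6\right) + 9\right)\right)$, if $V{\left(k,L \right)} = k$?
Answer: $\frac{31}{6} \approx 5.1667$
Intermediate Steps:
$o = \frac{31}{3}$ ($o = 7 + \frac{1}{3} \cdot 10 = 7 + \frac{10}{3} = \frac{31}{3} \approx 10.333$)
$Z{\left(U,G \right)} = 0$
$J{\left(D,A \right)} = A D$
$n{\left(I \right)} = \frac{1}{2}$ ($n{\left(I \right)} = \frac{I + 0 \left(-3\right)}{I + I} = \frac{I + 0}{2 I} = I \frac{1}{2 I} = \frac{1}{2}$)
$n{\left(3 \right)} \left(V{\left(-3,0 \right)} + \left(\left(o - 6\right) + 9\right)\right) = \frac{-3 + \left(\left(\frac{31}{3} - 6\right) + 9\right)}{2} = \frac{-3 + \left(\frac{13}{3} + 9\right)}{2} = \frac{-3 + \frac{40}{3}}{2} = \frac{1}{2} \cdot \frac{31}{3} = \frac{31}{6}$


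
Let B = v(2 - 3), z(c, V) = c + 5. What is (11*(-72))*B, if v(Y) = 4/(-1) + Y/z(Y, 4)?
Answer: 3366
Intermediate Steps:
z(c, V) = 5 + c
v(Y) = -4 + Y/(5 + Y) (v(Y) = 4/(-1) + Y/(5 + Y) = 4*(-1) + Y/(5 + Y) = -4 + Y/(5 + Y))
B = -17/4 (B = (-20 - 3*(2 - 3))/(5 + (2 - 3)) = (-20 - 3*(-1))/(5 - 1) = (-20 + 3)/4 = (1/4)*(-17) = -17/4 ≈ -4.2500)
(11*(-72))*B = (11*(-72))*(-17/4) = -792*(-17/4) = 3366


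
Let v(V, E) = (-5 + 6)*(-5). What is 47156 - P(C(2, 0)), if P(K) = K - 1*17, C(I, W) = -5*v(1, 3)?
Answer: 47148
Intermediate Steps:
v(V, E) = -5 (v(V, E) = 1*(-5) = -5)
C(I, W) = 25 (C(I, W) = -5*(-5) = 25)
P(K) = -17 + K (P(K) = K - 17 = -17 + K)
47156 - P(C(2, 0)) = 47156 - (-17 + 25) = 47156 - 1*8 = 47156 - 8 = 47148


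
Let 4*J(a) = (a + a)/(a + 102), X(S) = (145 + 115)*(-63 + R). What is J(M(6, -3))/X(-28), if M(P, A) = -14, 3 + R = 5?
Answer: 7/1395680 ≈ 5.0155e-6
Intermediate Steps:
R = 2 (R = -3 + 5 = 2)
X(S) = -15860 (X(S) = (145 + 115)*(-63 + 2) = 260*(-61) = -15860)
J(a) = a/(2*(102 + a)) (J(a) = ((a + a)/(a + 102))/4 = ((2*a)/(102 + a))/4 = (2*a/(102 + a))/4 = a/(2*(102 + a)))
J(M(6, -3))/X(-28) = ((½)*(-14)/(102 - 14))/(-15860) = ((½)*(-14)/88)*(-1/15860) = ((½)*(-14)*(1/88))*(-1/15860) = -7/88*(-1/15860) = 7/1395680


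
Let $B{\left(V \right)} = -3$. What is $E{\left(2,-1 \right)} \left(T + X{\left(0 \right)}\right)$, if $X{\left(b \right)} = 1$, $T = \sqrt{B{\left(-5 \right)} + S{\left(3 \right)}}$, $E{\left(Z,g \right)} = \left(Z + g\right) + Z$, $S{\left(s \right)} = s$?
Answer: $3$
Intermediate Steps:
$E{\left(Z,g \right)} = g + 2 Z$
$T = 0$ ($T = \sqrt{-3 + 3} = \sqrt{0} = 0$)
$E{\left(2,-1 \right)} \left(T + X{\left(0 \right)}\right) = \left(-1 + 2 \cdot 2\right) \left(0 + 1\right) = \left(-1 + 4\right) 1 = 3 \cdot 1 = 3$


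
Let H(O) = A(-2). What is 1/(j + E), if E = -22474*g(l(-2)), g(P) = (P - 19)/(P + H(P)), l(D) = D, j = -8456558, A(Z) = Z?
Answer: -2/17149093 ≈ -1.1662e-7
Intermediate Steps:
H(O) = -2
g(P) = (-19 + P)/(-2 + P) (g(P) = (P - 19)/(P - 2) = (-19 + P)/(-2 + P))
E = -235977/2 (E = -22474*(-19 - 2)/(-2 - 2) = -22474*(-21)/(-4) = -(-11237)*(-21)/2 = -22474*21/4 = -235977/2 ≈ -1.1799e+5)
1/(j + E) = 1/(-8456558 - 235977/2) = 1/(-17149093/2) = -2/17149093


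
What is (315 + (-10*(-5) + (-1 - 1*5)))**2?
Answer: 128881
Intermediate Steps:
(315 + (-10*(-5) + (-1 - 1*5)))**2 = (315 + (50 + (-1 - 5)))**2 = (315 + (50 - 6))**2 = (315 + 44)**2 = 359**2 = 128881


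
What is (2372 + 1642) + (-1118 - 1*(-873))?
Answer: 3769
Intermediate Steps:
(2372 + 1642) + (-1118 - 1*(-873)) = 4014 + (-1118 + 873) = 4014 - 245 = 3769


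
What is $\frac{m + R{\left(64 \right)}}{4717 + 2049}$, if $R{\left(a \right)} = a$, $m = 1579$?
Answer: $\frac{1643}{6766} \approx 0.24283$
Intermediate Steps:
$\frac{m + R{\left(64 \right)}}{4717 + 2049} = \frac{1579 + 64}{4717 + 2049} = \frac{1643}{6766}$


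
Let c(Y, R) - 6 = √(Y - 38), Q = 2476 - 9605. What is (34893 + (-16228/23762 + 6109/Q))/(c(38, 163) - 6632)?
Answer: -1477647213411/280609937137 ≈ -5.2658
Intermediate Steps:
Q = -7129
c(Y, R) = 6 + √(-38 + Y) (c(Y, R) = 6 + √(Y - 38) = 6 + √(-38 + Y))
(34893 + (-16228/23762 + 6109/Q))/(c(38, 163) - 6632) = (34893 + (-16228/23762 + 6109/(-7129)))/((6 + √(-38 + 38)) - 6632) = (34893 + (-16228*1/23762 + 6109*(-1/7129)))/((6 + √0) - 6632) = (34893 + (-8114/11881 - 6109/7129))/((6 + 0) - 6632) = (34893 - 130425735/84699649)/(6 - 6632) = (2955294426822/84699649)/(-6626) = (2955294426822/84699649)*(-1/6626) = -1477647213411/280609937137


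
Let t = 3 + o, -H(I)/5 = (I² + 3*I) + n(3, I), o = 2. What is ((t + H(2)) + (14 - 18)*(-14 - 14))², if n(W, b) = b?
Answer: 3249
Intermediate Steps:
H(I) = -20*I - 5*I² (H(I) = -5*((I² + 3*I) + I) = -5*(I² + 4*I) = -20*I - 5*I²)
t = 5 (t = 3 + 2 = 5)
((t + H(2)) + (14 - 18)*(-14 - 14))² = ((5 + 5*2*(-4 - 1*2)) + (14 - 18)*(-14 - 14))² = ((5 + 5*2*(-4 - 2)) - 4*(-28))² = ((5 + 5*2*(-6)) + 112)² = ((5 - 60) + 112)² = (-55 + 112)² = 57² = 3249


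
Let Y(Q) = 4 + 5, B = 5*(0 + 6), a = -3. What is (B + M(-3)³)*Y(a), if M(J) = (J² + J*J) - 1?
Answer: 44487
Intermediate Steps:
B = 30 (B = 5*6 = 30)
M(J) = -1 + 2*J² (M(J) = (J² + J²) - 1 = 2*J² - 1 = -1 + 2*J²)
Y(Q) = 9
(B + M(-3)³)*Y(a) = (30 + (-1 + 2*(-3)²)³)*9 = (30 + (-1 + 2*9)³)*9 = (30 + (-1 + 18)³)*9 = (30 + 17³)*9 = (30 + 4913)*9 = 4943*9 = 44487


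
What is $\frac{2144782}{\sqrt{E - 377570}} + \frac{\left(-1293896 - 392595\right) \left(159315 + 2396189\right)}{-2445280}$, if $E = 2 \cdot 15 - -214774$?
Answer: $\frac{269364656029}{152830} - \frac{1072391 i \sqrt{162766}}{81383} \approx 1.7625 \cdot 10^{6} - 5316.2 i$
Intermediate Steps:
$E = 214804$ ($E = 30 + 214774 = 214804$)
$\frac{2144782}{\sqrt{E - 377570}} + \frac{\left(-1293896 - 392595\right) \left(159315 + 2396189\right)}{-2445280} = \frac{2144782}{\sqrt{214804 - 377570}} + \frac{\left(-1293896 - 392595\right) \left(159315 + 2396189\right)}{-2445280} = \frac{2144782}{\sqrt{-162766}} + \left(-1686491\right) 2555504 \left(- \frac{1}{2445280}\right) = \frac{2144782}{i \sqrt{162766}} - - \frac{269364656029}{152830} = 2144782 \left(- \frac{i \sqrt{162766}}{162766}\right) + \frac{269364656029}{152830} = - \frac{1072391 i \sqrt{162766}}{81383} + \frac{269364656029}{152830} = \frac{269364656029}{152830} - \frac{1072391 i \sqrt{162766}}{81383}$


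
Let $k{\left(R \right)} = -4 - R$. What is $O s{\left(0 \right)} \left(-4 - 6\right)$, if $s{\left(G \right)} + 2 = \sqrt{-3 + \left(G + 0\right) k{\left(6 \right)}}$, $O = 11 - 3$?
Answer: $160 - 80 i \sqrt{3} \approx 160.0 - 138.56 i$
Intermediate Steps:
$O = 8$
$s{\left(G \right)} = -2 + \sqrt{-3 - 10 G}$ ($s{\left(G \right)} = -2 + \sqrt{-3 + \left(G + 0\right) \left(-4 - 6\right)} = -2 + \sqrt{-3 + G \left(-4 - 6\right)} = -2 + \sqrt{-3 + G \left(-10\right)} = -2 + \sqrt{-3 - 10 G}$)
$O s{\left(0 \right)} \left(-4 - 6\right) = 8 \left(-2 + \sqrt{-3 - 0}\right) \left(-4 - 6\right) = 8 \left(-2 + \sqrt{-3 + 0}\right) \left(-4 - 6\right) = 8 \left(-2 + \sqrt{-3}\right) \left(-10\right) = 8 \left(-2 + i \sqrt{3}\right) \left(-10\right) = \left(-16 + 8 i \sqrt{3}\right) \left(-10\right) = 160 - 80 i \sqrt{3}$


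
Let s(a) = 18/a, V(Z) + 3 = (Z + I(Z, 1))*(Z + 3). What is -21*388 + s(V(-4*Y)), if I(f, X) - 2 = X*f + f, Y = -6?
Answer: -5418414/665 ≈ -8148.0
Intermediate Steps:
I(f, X) = 2 + f + X*f (I(f, X) = 2 + (X*f + f) = 2 + (f + X*f) = 2 + f + X*f)
V(Z) = -3 + (2 + 3*Z)*(3 + Z) (V(Z) = -3 + (Z + (2 + Z + 1*Z))*(Z + 3) = -3 + (Z + (2 + Z + Z))*(3 + Z) = -3 + (Z + (2 + 2*Z))*(3 + Z) = -3 + (2 + 3*Z)*(3 + Z))
-21*388 + s(V(-4*Y)) = -21*388 + 18/(3 + 3*(-4*(-6))² + 11*(-4*(-6))) = -8148 + 18/(3 + 3*24² + 11*24) = -8148 + 18/(3 + 3*576 + 264) = -8148 + 18/(3 + 1728 + 264) = -8148 + 18/1995 = -8148 + 18*(1/1995) = -8148 + 6/665 = -5418414/665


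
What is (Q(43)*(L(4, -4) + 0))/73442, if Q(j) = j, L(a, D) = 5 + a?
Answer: 387/73442 ≈ 0.0052695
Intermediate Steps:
(Q(43)*(L(4, -4) + 0))/73442 = (43*((5 + 4) + 0))/73442 = (43*(9 + 0))*(1/73442) = (43*9)*(1/73442) = 387*(1/73442) = 387/73442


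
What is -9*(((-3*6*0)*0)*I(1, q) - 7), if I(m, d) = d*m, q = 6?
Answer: 63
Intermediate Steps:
-9*(((-3*6*0)*0)*I(1, q) - 7) = -9*(((-3*6*0)*0)*(6*1) - 7) = -9*((-18*0*0)*6 - 7) = -9*((0*0)*6 - 7) = -9*(0*6 - 7) = -9*(0 - 7) = -9*(-7) = 63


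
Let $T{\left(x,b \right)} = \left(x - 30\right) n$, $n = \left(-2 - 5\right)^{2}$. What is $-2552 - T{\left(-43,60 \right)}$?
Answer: $1025$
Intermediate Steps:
$n = 49$ ($n = \left(-7\right)^{2} = 49$)
$T{\left(x,b \right)} = -1470 + 49 x$ ($T{\left(x,b \right)} = \left(x - 30\right) 49 = \left(-30 + x\right) 49 = -1470 + 49 x$)
$-2552 - T{\left(-43,60 \right)} = -2552 - \left(-1470 + 49 \left(-43\right)\right) = -2552 - \left(-1470 - 2107\right) = -2552 - -3577 = -2552 + 3577 = 1025$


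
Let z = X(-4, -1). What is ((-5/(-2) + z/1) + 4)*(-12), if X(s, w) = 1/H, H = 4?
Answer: -81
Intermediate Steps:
X(s, w) = ¼ (X(s, w) = 1/4 = ¼)
z = ¼ ≈ 0.25000
((-5/(-2) + z/1) + 4)*(-12) = ((-5/(-2) + (¼)/1) + 4)*(-12) = ((-5*(-½) + (¼)*1) + 4)*(-12) = ((5/2 + ¼) + 4)*(-12) = (11/4 + 4)*(-12) = (27/4)*(-12) = -81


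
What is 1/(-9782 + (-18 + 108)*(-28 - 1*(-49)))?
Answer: -1/7892 ≈ -0.00012671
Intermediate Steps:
1/(-9782 + (-18 + 108)*(-28 - 1*(-49))) = 1/(-9782 + 90*(-28 + 49)) = 1/(-9782 + 90*21) = 1/(-9782 + 1890) = 1/(-7892) = -1/7892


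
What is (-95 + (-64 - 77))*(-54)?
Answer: 12744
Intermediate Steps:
(-95 + (-64 - 77))*(-54) = (-95 - 141)*(-54) = -236*(-54) = 12744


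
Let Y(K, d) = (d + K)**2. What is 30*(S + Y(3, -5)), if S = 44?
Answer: 1440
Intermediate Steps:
Y(K, d) = (K + d)**2
30*(S + Y(3, -5)) = 30*(44 + (3 - 5)**2) = 30*(44 + (-2)**2) = 30*(44 + 4) = 30*48 = 1440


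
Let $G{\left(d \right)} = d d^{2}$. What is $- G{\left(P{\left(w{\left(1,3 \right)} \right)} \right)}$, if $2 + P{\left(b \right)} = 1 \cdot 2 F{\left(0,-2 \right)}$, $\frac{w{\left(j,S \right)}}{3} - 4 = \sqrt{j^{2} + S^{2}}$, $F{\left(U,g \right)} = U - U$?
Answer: $8$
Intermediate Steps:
$F{\left(U,g \right)} = 0$
$w{\left(j,S \right)} = 12 + 3 \sqrt{S^{2} + j^{2}}$ ($w{\left(j,S \right)} = 12 + 3 \sqrt{j^{2} + S^{2}} = 12 + 3 \sqrt{S^{2} + j^{2}}$)
$P{\left(b \right)} = -2$ ($P{\left(b \right)} = -2 + 1 \cdot 2 \cdot 0 = -2 + 2 \cdot 0 = -2 + 0 = -2$)
$G{\left(d \right)} = d^{3}$
$- G{\left(P{\left(w{\left(1,3 \right)} \right)} \right)} = - \left(-2\right)^{3} = \left(-1\right) \left(-8\right) = 8$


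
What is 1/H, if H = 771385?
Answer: 1/771385 ≈ 1.2964e-6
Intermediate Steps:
1/H = 1/771385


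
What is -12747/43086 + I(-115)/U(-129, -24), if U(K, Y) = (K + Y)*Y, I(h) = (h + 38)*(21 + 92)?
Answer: -70283045/26368632 ≈ -2.6654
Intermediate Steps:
I(h) = 4294 + 113*h (I(h) = (38 + h)*113 = 4294 + 113*h)
U(K, Y) = Y*(K + Y)
-12747/43086 + I(-115)/U(-129, -24) = -12747/43086 + (4294 + 113*(-115))/((-24*(-129 - 24))) = -12747*1/43086 + (4294 - 12995)/((-24*(-153))) = -4249/14362 - 8701/3672 = -70283045/26368632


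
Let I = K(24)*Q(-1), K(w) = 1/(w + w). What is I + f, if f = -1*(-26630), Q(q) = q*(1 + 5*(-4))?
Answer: 1278259/48 ≈ 26630.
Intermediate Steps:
Q(q) = -19*q (Q(q) = q*(1 - 20) = q*(-19) = -19*q)
f = 26630
K(w) = 1/(2*w)
I = 19/48 (I = ((1/2)/24)*(-19*(-1)) = ((1/2)*(1/24))*19 = (1/48)*19 = 19/48 ≈ 0.39583)
I + f = 19/48 + 26630 = 1278259/48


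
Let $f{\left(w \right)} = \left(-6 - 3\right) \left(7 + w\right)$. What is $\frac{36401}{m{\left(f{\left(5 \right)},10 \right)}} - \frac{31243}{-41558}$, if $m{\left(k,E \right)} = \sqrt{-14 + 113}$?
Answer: $\frac{31243}{41558} + \frac{36401 \sqrt{11}}{33} \approx 3659.2$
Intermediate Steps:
$f{\left(w \right)} = -63 - 9 w$ ($f{\left(w \right)} = - 9 \left(7 + w\right) = -63 - 9 w$)
$m{\left(k,E \right)} = 3 \sqrt{11}$ ($m{\left(k,E \right)} = \sqrt{99} = 3 \sqrt{11}$)
$\frac{36401}{m{\left(f{\left(5 \right)},10 \right)}} - \frac{31243}{-41558} = \frac{36401}{3 \sqrt{11}} - \frac{31243}{-41558} = 36401 \frac{\sqrt{11}}{33} - - \frac{31243}{41558} = \frac{36401 \sqrt{11}}{33} + \frac{31243}{41558} = \frac{31243}{41558} + \frac{36401 \sqrt{11}}{33}$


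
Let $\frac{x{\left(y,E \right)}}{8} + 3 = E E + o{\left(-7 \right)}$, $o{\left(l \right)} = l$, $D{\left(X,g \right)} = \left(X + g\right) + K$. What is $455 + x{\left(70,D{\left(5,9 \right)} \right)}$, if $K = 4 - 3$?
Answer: $2175$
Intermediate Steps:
$K = 1$
$D{\left(X,g \right)} = 1 + X + g$ ($D{\left(X,g \right)} = \left(X + g\right) + 1 = 1 + X + g$)
$x{\left(y,E \right)} = -80 + 8 E^{2}$ ($x{\left(y,E \right)} = -24 + 8 \left(E E - 7\right) = -24 + 8 \left(E^{2} - 7\right) = -24 + 8 \left(-7 + E^{2}\right) = -24 + \left(-56 + 8 E^{2}\right) = -80 + 8 E^{2}$)
$455 + x{\left(70,D{\left(5,9 \right)} \right)} = 455 - \left(80 - 8 \left(1 + 5 + 9\right)^{2}\right) = 455 - \left(80 - 8 \cdot 15^{2}\right) = 455 + \left(-80 + 8 \cdot 225\right) = 455 + \left(-80 + 1800\right) = 455 + 1720 = 2175$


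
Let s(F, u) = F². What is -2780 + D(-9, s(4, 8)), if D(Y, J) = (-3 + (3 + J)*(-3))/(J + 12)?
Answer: -19475/7 ≈ -2782.1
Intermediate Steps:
D(Y, J) = (-12 - 3*J)/(12 + J) (D(Y, J) = (-3 + (-9 - 3*J))/(12 + J) = (-12 - 3*J)/(12 + J))
-2780 + D(-9, s(4, 8)) = -2780 + 3*(-4 - 1*4²)/(12 + 4²) = -2780 + 3*(-4 - 1*16)/(12 + 16) = -2780 + 3*(-4 - 16)/28 = -2780 + 3*(1/28)*(-20) = -2780 - 15/7 = -19475/7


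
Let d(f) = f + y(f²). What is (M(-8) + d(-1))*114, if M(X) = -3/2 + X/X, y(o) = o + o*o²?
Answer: 57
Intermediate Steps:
y(o) = o + o³
d(f) = f + f² + f⁶ (d(f) = f + (f² + (f²)³) = f + (f² + f⁶) = f + f² + f⁶)
M(X) = -½ (M(X) = -3*½ + 1 = -3/2 + 1 = -½)
(M(-8) + d(-1))*114 = (-½ - (1 - 1 + (-1)⁵))*114 = (-½ - (1 - 1 - 1))*114 = (-½ - 1*(-1))*114 = (-½ + 1)*114 = (½)*114 = 57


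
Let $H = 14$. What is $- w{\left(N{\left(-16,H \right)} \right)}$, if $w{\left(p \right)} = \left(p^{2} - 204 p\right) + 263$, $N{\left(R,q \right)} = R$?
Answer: $-3783$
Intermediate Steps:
$w{\left(p \right)} = 263 + p^{2} - 204 p$
$- w{\left(N{\left(-16,H \right)} \right)} = - (263 + \left(-16\right)^{2} - -3264) = - (263 + 256 + 3264) = \left(-1\right) 3783 = -3783$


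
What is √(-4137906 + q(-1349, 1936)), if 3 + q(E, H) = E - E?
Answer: I*√4137909 ≈ 2034.2*I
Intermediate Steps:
q(E, H) = -3 (q(E, H) = -3 + (E - E) = -3 + 0 = -3)
√(-4137906 + q(-1349, 1936)) = √(-4137906 - 3) = √(-4137909) = I*√4137909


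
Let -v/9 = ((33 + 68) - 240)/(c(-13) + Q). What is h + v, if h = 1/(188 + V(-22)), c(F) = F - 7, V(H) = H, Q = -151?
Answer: -23055/3154 ≈ -7.3098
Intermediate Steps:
c(F) = -7 + F
v = -139/19 (v = -9*((33 + 68) - 240)/((-7 - 13) - 151) = -9*(101 - 240)/(-20 - 151) = -(-1251)/(-171) = -(-1251)*(-1)/171 = -9*139/171 = -139/19 ≈ -7.3158)
h = 1/166 (h = 1/(188 - 22) = 1/166 ≈ 0.0060241)
h + v = 1/166 - 139/19 = -23055/3154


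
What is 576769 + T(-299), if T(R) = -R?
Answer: 577068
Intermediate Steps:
576769 + T(-299) = 576769 - 1*(-299) = 576769 + 299 = 577068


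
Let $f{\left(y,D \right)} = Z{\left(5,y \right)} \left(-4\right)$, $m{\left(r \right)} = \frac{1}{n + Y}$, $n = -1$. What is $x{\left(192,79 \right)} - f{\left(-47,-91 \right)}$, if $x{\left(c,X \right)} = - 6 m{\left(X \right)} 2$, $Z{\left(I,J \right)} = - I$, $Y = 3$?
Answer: $-26$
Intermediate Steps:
$m{\left(r \right)} = \frac{1}{2}$ ($m{\left(r \right)} = \frac{1}{-1 + 3} = \frac{1}{2}$)
$x{\left(c,X \right)} = -6$ ($x{\left(c,X \right)} = \left(-6\right) \frac{1}{2} \cdot 2 = \left(-3\right) 2 = -6$)
$f{\left(y,D \right)} = 20$ ($f{\left(y,D \right)} = \left(-1\right) 5 \left(-4\right) = \left(-5\right) \left(-4\right) = 20$)
$x{\left(192,79 \right)} - f{\left(-47,-91 \right)} = -6 - 20 = -26$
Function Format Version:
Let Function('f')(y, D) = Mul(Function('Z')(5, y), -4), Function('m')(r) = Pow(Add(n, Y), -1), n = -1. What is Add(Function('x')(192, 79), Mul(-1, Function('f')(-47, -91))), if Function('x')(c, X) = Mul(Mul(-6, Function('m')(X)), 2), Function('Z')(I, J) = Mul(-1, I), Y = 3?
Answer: -26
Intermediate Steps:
Function('m')(r) = Rational(1, 2) (Function('m')(r) = Pow(Add(-1, 3), -1) = Pow(2, -1) = Rational(1, 2))
Function('x')(c, X) = -6 (Function('x')(c, X) = Mul(Mul(-6, Rational(1, 2)), 2) = Mul(-3, 2) = -6)
Function('f')(y, D) = 20 (Function('f')(y, D) = Mul(Mul(-1, 5), -4) = Mul(-5, -4) = 20)
Add(Function('x')(192, 79), Mul(-1, Function('f')(-47, -91))) = Add(-6, Mul(-1, 20)) = Add(-6, -20) = -26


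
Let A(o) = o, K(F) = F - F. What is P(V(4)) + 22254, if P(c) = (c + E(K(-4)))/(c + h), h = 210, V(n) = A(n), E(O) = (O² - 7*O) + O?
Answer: 2381180/107 ≈ 22254.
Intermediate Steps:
K(F) = 0
E(O) = O² - 6*O
V(n) = n
P(c) = c/(210 + c) (P(c) = (c + 0*(-6 + 0))/(c + 210) = (c + 0*(-6))/(210 + c) = (c + 0)/(210 + c) = c/(210 + c))
P(V(4)) + 22254 = 4/(210 + 4) + 22254 = 4/214 + 22254 = 4*(1/214) + 22254 = 2/107 + 22254 = 2381180/107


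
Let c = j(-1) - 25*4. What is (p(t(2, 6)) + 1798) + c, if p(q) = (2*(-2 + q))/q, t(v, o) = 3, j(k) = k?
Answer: 5093/3 ≈ 1697.7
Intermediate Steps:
p(q) = (-4 + 2*q)/q
c = -101 (c = -1 - 25*4 = -1 - 100 = -101)
(p(t(2, 6)) + 1798) + c = ((2 - 4/3) + 1798) - 101 = (⅔ + 1798) - 101 = 5396/3 - 101 = 5093/3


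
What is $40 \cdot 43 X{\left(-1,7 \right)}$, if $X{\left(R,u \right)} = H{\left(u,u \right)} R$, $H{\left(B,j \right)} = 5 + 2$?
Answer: $-12040$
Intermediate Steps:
$H{\left(B,j \right)} = 7$
$X{\left(R,u \right)} = 7 R$
$40 \cdot 43 X{\left(-1,7 \right)} = 40 \cdot 43 \cdot 7 \left(-1\right) = 1720 \left(-7\right) = -12040$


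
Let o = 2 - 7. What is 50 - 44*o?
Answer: 270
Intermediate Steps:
o = -5
50 - 44*o = 50 - 44*(-5) = 50 + 220 = 270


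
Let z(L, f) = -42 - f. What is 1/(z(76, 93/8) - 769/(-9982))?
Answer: -39928/2138063 ≈ -0.018675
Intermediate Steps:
1/(z(76, 93/8) - 769/(-9982)) = 1/((-42 - 93/8) - 769/(-9982)) = 1/((-42 - 93/8) - 769*(-1/9982)) = 1/((-42 - 1*93/8) + 769/9982) = 1/((-42 - 93/8) + 769/9982) = 1/(-429/8 + 769/9982) = 1/(-2138063/39928) = -39928/2138063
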